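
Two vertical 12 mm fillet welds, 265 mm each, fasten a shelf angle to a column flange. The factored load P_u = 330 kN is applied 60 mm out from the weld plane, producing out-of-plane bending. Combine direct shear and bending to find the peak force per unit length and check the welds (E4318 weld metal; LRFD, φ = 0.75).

E43XX → F_EXX = 430 MPa.
L_w = 2 × 265 = 530 mm; section modulus (unit throat) S = 2 × L²/6 = 23410 mm².
Direct shear f_v = P/L_w = 330×10³/530 = 622.6 N/mm.
Moment M = P × e = 330×10³ × 60 = 19800000 N·mm; bending f_b = M/S = 845.9 N/mm.
f_max = √(f_v² + f_b²) = √(622.6² + 845.9²) = 1050 N/mm.
φr_n = 0.75 × 0.6 × 430 × (0.707 × 12) = 1642 N/mm → adequate.

f_max ≈ 1050 N/mm; adequate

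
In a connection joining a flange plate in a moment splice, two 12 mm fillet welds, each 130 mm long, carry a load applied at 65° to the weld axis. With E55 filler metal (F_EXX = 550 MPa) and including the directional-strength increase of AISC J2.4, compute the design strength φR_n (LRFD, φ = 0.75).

φR_n ≈ 781 kN

t_e = 0.707 × 12 = 8.484 mm; A_we = 8.484 × 260 = 2206 mm².
Directional factor: 1.0 + 0.5 sin^1.5(65°) = 1.431.
F_nw = 0.6 × 550 × 1.431 = 472.4 MPa.
φR_n = 0.75 × 472.4 × 2206 × 10⁻³ = 781.5 kN.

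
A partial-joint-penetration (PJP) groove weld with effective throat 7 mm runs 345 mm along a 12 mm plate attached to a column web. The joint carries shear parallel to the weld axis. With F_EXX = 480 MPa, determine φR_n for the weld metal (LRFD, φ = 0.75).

φR_n ≈ 522 kN

Effective throat (given) t_e = 7 mm.
A_we = 7 × 345 = 2415 mm².
F_nw = 0.6 F_EXX = 288 MPa.
φR_n = 0.75 × 288 × 2415 × 10⁻³ = 521.6 kN.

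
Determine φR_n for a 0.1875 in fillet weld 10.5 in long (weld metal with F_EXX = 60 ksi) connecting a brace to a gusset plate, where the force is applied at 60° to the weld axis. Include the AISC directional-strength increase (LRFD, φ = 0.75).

t_e = 0.707 × 0.1875 = 0.1326 in; A_we = 0.1326 × 10.5 = 1.392 in².
Directional factor: 1.0 + 0.5 sin^1.5(60°) = 1.403.
F_nw = 0.6 × 60 × 1.403 = 50.51 ksi.
φR_n = 0.75 × 50.51 × 1.392 = 52.73 kips.

φR_n ≈ 52.7 kips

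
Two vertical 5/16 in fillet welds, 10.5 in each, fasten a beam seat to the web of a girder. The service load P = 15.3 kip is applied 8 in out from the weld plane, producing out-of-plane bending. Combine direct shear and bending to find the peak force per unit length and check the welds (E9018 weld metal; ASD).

E90XX → F_EXX = 90 ksi.
L_w = 2 × 10.5 = 21 in; section modulus (unit throat) S = 2 × L²/6 = 36.75 in².
Direct shear f_v = P/L_w = 15.3/21 = 0.7286 kip/in.
Moment M = P × e = 15.3 × 8 = 122.4 kip·in; bending f_b = M/S = 3.331 kip/in.
f_max = √(f_v² + f_b²) = √(0.7286² + 3.331²) = 3.409 kip/in.
r_n/Ω = (1/2.0) × 0.6 × 90 × (0.707 × 0.3125) = 5.965 kip/in → adequate.

f_max ≈ 3.41 kip/in; adequate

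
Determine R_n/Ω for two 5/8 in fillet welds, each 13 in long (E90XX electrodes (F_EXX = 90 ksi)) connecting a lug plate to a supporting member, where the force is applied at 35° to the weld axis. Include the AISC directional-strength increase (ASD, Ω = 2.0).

R_n/Ω ≈ 378 kip

t_e = 0.707 × 0.625 = 0.4419 in; A_we = 0.4419 × 26 = 11.49 in².
Directional factor: 1.0 + 0.5 sin^1.5(35°) = 1.217.
F_nw = 0.6 × 90 × 1.217 = 65.73 ksi.
R_n/Ω = (65.73 × 11.49) / 2.0 = 377.6 kip.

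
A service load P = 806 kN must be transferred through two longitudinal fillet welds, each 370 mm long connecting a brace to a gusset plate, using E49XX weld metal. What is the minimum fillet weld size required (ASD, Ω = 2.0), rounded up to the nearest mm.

w = 11 mm

E49XX → F_EXX = 490 MPa.
Total weld length L = 740 mm.
Required throat t_e = P × Ω / (0.6 F_EXX × L) = 806 × 2.0 / (0.6 × 490 × 740 × 10⁻³) = 7.409 mm.
Required leg w = t_e / 0.707 = 10.48 mm → use 11 mm.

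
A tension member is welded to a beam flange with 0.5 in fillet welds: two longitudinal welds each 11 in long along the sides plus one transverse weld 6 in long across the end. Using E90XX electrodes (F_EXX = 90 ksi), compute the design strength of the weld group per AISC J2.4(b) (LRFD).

φR_n ≈ 401 kips

t_e = 0.707 × 0.5 = 0.3535 in.
R_nwl = 0.6 × 90 × 0.3535 × 22 = 420 kips (longitudinal, 2 welds).
R_nwt = 0.6 × 90 × 0.3535 × 6 = 114.5 kips (transverse, base value).
(i) R_nwl + R_nwt = 534.5 kips; (ii) 0.85 R_nwl + 1.5 R_nwt = 528.8 kips.
R_n = max = 534.5 kips [governs: (i)]; φR_n = 400.9 kips.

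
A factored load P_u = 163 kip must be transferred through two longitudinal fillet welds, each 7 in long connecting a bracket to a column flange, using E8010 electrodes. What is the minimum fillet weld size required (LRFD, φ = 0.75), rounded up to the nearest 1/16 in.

w = 1/2 in

E80XX → F_EXX = 80 ksi.
Total weld length L = 14 in.
Required throat t_e = P_u / (φ × 0.6 F_EXX × L) = 163 / (0.75 × 0.6 × 80 × 14) = 0.3234 in.
Required leg w = t_e / 0.707 = 0.4574 in → use 1/2 in.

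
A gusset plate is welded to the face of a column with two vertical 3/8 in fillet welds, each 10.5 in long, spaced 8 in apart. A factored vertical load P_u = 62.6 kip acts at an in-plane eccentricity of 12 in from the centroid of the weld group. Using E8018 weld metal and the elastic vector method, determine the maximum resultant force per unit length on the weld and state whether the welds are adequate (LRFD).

E80XX → F_EXX = 80 ksi.
Total weld length L_w = 21 in. Treat welds as unit-width lines.
Polar moment about centroid: J = 2[d³/12 + d(b/2)²] = 2[10.5³/12 + 10.5×4²] = 528.9 in³.
Direct shear f_v = P/L_w = 62.6 / 21 = 2.981 kip/in (vertical).
Torsion M = P·e = 62.6 × 12 = 751.2 kip·in.
Critical point at (x, y) = (4, 5.25) from centroid. f_tx = M·y/J = 7.456 kip/in; f_ty = M·x/J = 5.681 kip/in.
Resultant f_max = √[f_tx² + (f_v + f_ty)²] = √[7.456² + (2.981 + 5.681)²] = 11.43 kip/in.
Capacity per unit length: φr_n = 0.75 × 0.6 × 80 × (0.707 × 0.375) = 9.544 kip/in.
11.43 > 9.544 → NOT adequate.

f_max ≈ 11.4 kip/in; NOT adequate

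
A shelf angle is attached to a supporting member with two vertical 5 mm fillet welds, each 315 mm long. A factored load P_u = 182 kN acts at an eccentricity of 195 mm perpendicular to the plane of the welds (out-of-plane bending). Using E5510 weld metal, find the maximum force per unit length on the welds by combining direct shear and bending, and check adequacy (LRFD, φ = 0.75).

E55XX → F_EXX = 550 MPa.
L_w = 2 × 315 = 630 mm; section modulus (unit throat) S = 2 × L²/6 = 33080 mm².
Direct shear f_v = P/L_w = 182×10³/630 = 288.9 N/mm.
Moment M = P × e = 182×10³ × 195 = 35490000 N·mm; bending f_b = M/S = 1073 N/mm.
f_max = √(f_v² + f_b²) = √(288.9² + 1073²) = 1111 N/mm.
φr_n = 0.75 × 0.6 × 550 × (0.707 × 5) = 874.9 N/mm → NOT adequate.

f_max ≈ 1110 N/mm; NOT adequate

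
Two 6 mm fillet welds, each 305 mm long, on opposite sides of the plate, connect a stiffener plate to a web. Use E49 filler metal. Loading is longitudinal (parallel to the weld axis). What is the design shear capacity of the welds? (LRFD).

φR_n ≈ 571 kN

E49XX → F_EXX = 490 MPa.
Effective throat t_e = 0.707 × 6 = 4.242 mm.
Total length L = 610 mm; A_we = 4.242 × 610 = 2588 mm².
F_nw = 0.6 F_EXX = 0.6 × 490 = 294 MPa.
φR_n = 0.75 × 294 × 2588 × 10⁻³ = 570.6 kN.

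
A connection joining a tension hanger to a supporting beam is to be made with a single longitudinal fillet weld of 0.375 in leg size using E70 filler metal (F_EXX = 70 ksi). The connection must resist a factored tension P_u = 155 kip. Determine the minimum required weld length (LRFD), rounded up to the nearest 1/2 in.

L = 19 in

Throat t_e = 0.707 × 0.375 = 0.2651 in.
φr_n = 0.75 × 0.6 × 70 × 0.2651 = 8.351 kip/in.
L_req = P_u / φr_n = 155 / 8.351 = 18.56 in total.
Round up → use L = 19 in.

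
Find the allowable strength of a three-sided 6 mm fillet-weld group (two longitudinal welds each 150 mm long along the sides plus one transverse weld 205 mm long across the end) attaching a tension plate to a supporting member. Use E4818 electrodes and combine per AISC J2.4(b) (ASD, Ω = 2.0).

R_n/Ω ≈ 344 kN

E48XX → F_EXX = 480 MPa.
t_e = 0.707 × 6 = 4.242 mm.
R_nwl = 0.6 × 480 × 4.242 × 300 × 10⁻³ = 366.5 kN (longitudinal, 2 welds).
R_nwt = 0.6 × 480 × 4.242 × 205 × 10⁻³ = 250.4 kN (transverse, base value).
(i) R_nwl + R_nwt = 617 kN; (ii) 0.85 R_nwl + 1.5 R_nwt = 687.2 kN.
R_n = max = 687.2 kN [governs: (ii)]; R_n/Ω = 343.6 kN.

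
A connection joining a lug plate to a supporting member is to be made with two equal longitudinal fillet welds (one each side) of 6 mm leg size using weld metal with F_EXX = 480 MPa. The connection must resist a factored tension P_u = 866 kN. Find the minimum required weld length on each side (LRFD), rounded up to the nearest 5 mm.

L = 475 mm on each side

Throat t_e = 0.707 × 6 = 4.242 mm.
φr_n = 0.75 × 0.6 × 480 × 4.242 × 10⁻³ = 0.9163 kN/mm.
L_req = P_u / φr_n = 866 / 0.9163 = 945.1 mm total.
Per side: 945.1 / 2 = 472.6 mm.
Round up → use L = 475 mm on each side.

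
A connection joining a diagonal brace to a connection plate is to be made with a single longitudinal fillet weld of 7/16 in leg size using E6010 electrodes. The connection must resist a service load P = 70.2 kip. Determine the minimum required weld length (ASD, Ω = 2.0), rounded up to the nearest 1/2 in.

L = 13 in

E60XX → F_EXX = 60 ksi.
Throat t_e = 0.707 × 0.4375 = 0.3093 in.
r_n/Ω = (0.6 × 60 × 0.3093) / 2.0 = 5.568 kip/in.
L_req = P / (r_n/Ω) = 70.2 / 5.568 = 12.61 in total.
Round up → use L = 13 in.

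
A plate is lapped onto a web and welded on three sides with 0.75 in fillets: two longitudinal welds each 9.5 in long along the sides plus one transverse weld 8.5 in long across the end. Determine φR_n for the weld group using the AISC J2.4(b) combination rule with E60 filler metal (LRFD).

E60XX → F_EXX = 60 ksi.
t_e = 0.707 × 0.75 = 0.5302 in.
R_nwl = 0.6 × 60 × 0.5302 × 19 = 362.7 kips (longitudinal, 2 welds).
R_nwt = 0.6 × 60 × 0.5302 × 8.5 = 162.3 kips (transverse, base value).
(i) R_nwl + R_nwt = 524.9 kips; (ii) 0.85 R_nwl + 1.5 R_nwt = 551.7 kips.
R_n = max = 551.7 kips [governs: (ii)]; φR_n = 413.8 kips.

φR_n ≈ 414 kips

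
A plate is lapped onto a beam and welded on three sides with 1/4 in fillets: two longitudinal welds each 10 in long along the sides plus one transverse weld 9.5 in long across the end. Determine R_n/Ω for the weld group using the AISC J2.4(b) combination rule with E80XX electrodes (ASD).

R_n/Ω ≈ 133 kips

E80XX → F_EXX = 80 ksi.
t_e = 0.707 × 0.25 = 0.1767 in.
R_nwl = 0.6 × 80 × 0.1767 × 20 = 169.7 kips (longitudinal, 2 welds).
R_nwt = 0.6 × 80 × 0.1767 × 9.5 = 80.6 kips (transverse, base value).
(i) R_nwl + R_nwt = 250.3 kips; (ii) 0.85 R_nwl + 1.5 R_nwt = 265.1 kips.
R_n = max = 265.1 kips [governs: (ii)]; R_n/Ω = 132.6 kips.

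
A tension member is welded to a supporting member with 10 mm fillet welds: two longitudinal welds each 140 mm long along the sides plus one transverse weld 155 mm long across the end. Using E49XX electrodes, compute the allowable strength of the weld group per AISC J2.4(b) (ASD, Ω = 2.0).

E49XX → F_EXX = 490 MPa.
t_e = 0.707 × 10 = 7.07 mm.
R_nwl = 0.6 × 490 × 7.07 × 280 × 10⁻³ = 582 kN (longitudinal, 2 welds).
R_nwt = 0.6 × 490 × 7.07 × 155 × 10⁻³ = 322.2 kN (transverse, base value).
(i) R_nwl + R_nwt = 904.2 kN; (ii) 0.85 R_nwl + 1.5 R_nwt = 978 kN.
R_n = max = 978 kN [governs: (ii)]; R_n/Ω = 489 kN.

R_n/Ω ≈ 489 kN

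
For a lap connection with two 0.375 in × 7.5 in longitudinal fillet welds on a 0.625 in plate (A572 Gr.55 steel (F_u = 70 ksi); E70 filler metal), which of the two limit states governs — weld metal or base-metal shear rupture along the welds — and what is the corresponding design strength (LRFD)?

E70XX → F_EXX = 70 ksi.
t_e = 0.707 × 0.375 = 0.2651 in; L = 15 in.
Weld metal: φR_n = 0.75 × 0.6 × 70 × 0.2651 × 15 = 125.3 kips.
Base metal (shear rupture): φR_n = 0.75 × 0.6 × 70 × 0.625 × 15 = 295.3 kips.
Governing: weld metal.

φR_n ≈ 125 kips (weld metal governs)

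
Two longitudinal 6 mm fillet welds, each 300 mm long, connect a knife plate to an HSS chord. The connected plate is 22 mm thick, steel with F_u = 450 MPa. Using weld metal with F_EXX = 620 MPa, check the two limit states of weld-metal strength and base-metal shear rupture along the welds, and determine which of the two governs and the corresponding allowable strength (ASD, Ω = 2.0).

R_n/Ω ≈ 473 kN (weld metal governs)

t_e = 0.707 × 6 = 4.242 mm; L = 600 mm.
Weld metal: R_n/Ω = (1/2.0) × 0.6 × 620 × 4.242 × 600 × 10⁻³ = 473.4 kN.
Base metal (shear rupture): R_n/Ω = (1/2.0) × 0.6 × 450 × 22 × 600 × 10⁻³ = 1782 kN.
Governing: weld metal.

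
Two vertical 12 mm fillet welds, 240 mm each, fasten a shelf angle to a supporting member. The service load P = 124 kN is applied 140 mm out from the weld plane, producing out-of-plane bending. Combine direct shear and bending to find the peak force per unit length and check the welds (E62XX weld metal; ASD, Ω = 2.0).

f_max ≈ 940 N/mm; adequate

E62XX → F_EXX = 620 MPa.
L_w = 2 × 240 = 480 mm; section modulus (unit throat) S = 2 × L²/6 = 19200 mm².
Direct shear f_v = P/L_w = 124×10³/480 = 258.3 N/mm.
Moment M = P × e = 124×10³ × 140 = 17360000 N·mm; bending f_b = M/S = 904.2 N/mm.
f_max = √(f_v² + f_b²) = √(258.3² + 904.2²) = 940.3 N/mm.
r_n/Ω = (1/2.0) × 0.6 × 620 × (0.707 × 12) = 1578 N/mm → adequate.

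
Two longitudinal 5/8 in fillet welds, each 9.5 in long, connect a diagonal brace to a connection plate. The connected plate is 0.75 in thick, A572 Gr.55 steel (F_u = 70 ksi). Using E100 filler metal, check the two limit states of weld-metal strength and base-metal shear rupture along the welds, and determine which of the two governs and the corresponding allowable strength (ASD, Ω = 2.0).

R_n/Ω ≈ 252 kips (weld metal governs)

E100XX → F_EXX = 100 ksi.
t_e = 0.707 × 0.625 = 0.4419 in; L = 19 in.
Weld metal: R_n/Ω = (1/2.0) × 0.6 × 100 × 0.4419 × 19 = 251.9 kips.
Base metal (shear rupture): R_n/Ω = (1/2.0) × 0.6 × 70 × 0.75 × 19 = 299.2 kips.
Governing: weld metal.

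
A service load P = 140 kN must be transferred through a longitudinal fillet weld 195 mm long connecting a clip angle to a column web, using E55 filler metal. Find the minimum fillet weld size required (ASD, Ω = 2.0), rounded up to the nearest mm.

E55XX → F_EXX = 550 MPa.
Total weld length L = 195 mm.
Required throat t_e = P × Ω / (0.6 F_EXX × L) = 140 × 2.0 / (0.6 × 550 × 195 × 10⁻³) = 4.351 mm.
Required leg w = t_e / 0.707 = 6.154 mm → use 7 mm.

w = 7 mm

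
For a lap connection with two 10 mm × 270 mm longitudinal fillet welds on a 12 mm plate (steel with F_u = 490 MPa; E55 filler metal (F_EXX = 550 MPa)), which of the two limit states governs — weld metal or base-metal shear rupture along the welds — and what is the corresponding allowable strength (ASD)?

R_n/Ω ≈ 630 kN (weld metal governs)

t_e = 0.707 × 10 = 7.07 mm; L = 540 mm.
Weld metal: R_n/Ω = (1/2.0) × 0.6 × 550 × 7.07 × 540 × 10⁻³ = 629.9 kN.
Base metal (shear rupture): R_n/Ω = (1/2.0) × 0.6 × 490 × 12 × 540 × 10⁻³ = 952.6 kN.
Governing: weld metal.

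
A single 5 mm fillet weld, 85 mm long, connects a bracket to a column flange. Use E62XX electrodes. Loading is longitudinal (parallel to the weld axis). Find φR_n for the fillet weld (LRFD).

E62XX → F_EXX = 620 MPa.
Effective throat t_e = 0.707 × 5 = 3.535 mm.
Total length L = 85 mm; A_we = 3.535 × 85 = 300.5 mm².
F_nw = 0.6 F_EXX = 0.6 × 620 = 372 MPa.
φR_n = 0.75 × 372 × 300.5 × 10⁻³ = 83.83 kN.

φR_n ≈ 83.8 kN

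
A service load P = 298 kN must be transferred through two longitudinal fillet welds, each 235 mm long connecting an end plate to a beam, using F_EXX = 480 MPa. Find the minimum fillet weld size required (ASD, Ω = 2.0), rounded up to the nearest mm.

Total weld length L = 470 mm.
Required throat t_e = P × Ω / (0.6 F_EXX × L) = 298 × 2.0 / (0.6 × 480 × 470 × 10⁻³) = 4.403 mm.
Required leg w = t_e / 0.707 = 6.228 mm → use 7 mm.

w = 7 mm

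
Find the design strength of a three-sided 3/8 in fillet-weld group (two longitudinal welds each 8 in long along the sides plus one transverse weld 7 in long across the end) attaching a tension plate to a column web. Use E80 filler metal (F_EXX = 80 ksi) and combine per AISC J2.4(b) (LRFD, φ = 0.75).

φR_n ≈ 230 kip

t_e = 0.707 × 0.375 = 0.2651 in.
R_nwl = 0.6 × 80 × 0.2651 × 16 = 203.6 kip (longitudinal, 2 welds).
R_nwt = 0.6 × 80 × 0.2651 × 7 = 89.08 kip (transverse, base value).
(i) R_nwl + R_nwt = 292.7 kip; (ii) 0.85 R_nwl + 1.5 R_nwt = 306.7 kip.
R_n = max = 306.7 kip [governs: (ii)]; φR_n = 230 kip.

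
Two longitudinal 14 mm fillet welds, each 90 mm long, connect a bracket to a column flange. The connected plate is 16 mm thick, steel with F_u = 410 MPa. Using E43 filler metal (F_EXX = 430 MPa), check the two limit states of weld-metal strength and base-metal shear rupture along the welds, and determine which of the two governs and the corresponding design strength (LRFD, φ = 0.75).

t_e = 0.707 × 14 = 9.898 mm; L = 180 mm.
Weld metal: φR_n = 0.75 × 0.6 × 430 × 9.898 × 180 × 10⁻³ = 344.7 kN.
Base metal (shear rupture): φR_n = 0.75 × 0.6 × 410 × 16 × 180 × 10⁻³ = 531.4 kN.
Governing: weld metal.

φR_n ≈ 345 kN (weld metal governs)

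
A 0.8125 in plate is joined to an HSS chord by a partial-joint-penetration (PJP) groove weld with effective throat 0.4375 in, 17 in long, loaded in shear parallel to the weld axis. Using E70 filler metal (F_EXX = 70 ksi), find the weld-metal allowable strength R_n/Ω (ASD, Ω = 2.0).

R_n/Ω ≈ 156 kips

Effective throat (given) t_e = 0.4375 in.
A_we = 0.4375 × 17 = 7.438 in².
F_nw = 0.6 F_EXX = 42 ksi.
R_n/Ω = (42 × 7.438) / 2.0 = 156.2 kips.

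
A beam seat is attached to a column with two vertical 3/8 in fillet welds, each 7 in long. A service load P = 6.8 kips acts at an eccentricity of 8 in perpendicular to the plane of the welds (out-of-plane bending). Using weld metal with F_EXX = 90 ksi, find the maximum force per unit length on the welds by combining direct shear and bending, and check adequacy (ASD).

L_w = 2 × 7 = 14 in; section modulus (unit throat) S = 2 × L²/6 = 16.33 in².
Direct shear f_v = P/L_w = 6.8/14 = 0.4857 kip/in.
Moment M = P × e = 6.8 × 8 = 54.4 kip·in; bending f_b = M/S = 3.331 kip/in.
f_max = √(f_v² + f_b²) = √(0.4857² + 3.331²) = 3.366 kip/in.
r_n/Ω = (1/2.0) × 0.6 × 90 × (0.707 × 0.375) = 7.158 kip/in → adequate.

f_max ≈ 3.37 kip/in; adequate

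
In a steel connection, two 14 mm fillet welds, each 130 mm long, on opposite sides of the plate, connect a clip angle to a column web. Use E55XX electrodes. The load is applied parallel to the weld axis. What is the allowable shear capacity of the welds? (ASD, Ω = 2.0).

R_n/Ω ≈ 425 kN

E55XX → F_EXX = 550 MPa.
Effective throat t_e = 0.707 × 14 = 9.898 mm.
Total length L = 260 mm; A_we = 9.898 × 260 = 2573 mm².
F_nw = 0.6 F_EXX = 0.6 × 550 = 330 MPa.
R_n = 330 × 2573 × 10⁻³ = 849.2 kN; R_n/Ω = 849.2/2.0 = 424.6 kN.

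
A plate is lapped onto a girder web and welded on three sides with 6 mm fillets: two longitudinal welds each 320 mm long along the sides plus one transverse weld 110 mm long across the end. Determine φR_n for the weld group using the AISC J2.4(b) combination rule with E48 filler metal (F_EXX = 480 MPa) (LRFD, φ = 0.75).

φR_n ≈ 687 kN

t_e = 0.707 × 6 = 4.242 mm.
R_nwl = 0.6 × 480 × 4.242 × 640 × 10⁻³ = 781.9 kN (longitudinal, 2 welds).
R_nwt = 0.6 × 480 × 4.242 × 110 × 10⁻³ = 134.4 kN (transverse, base value).
(i) R_nwl + R_nwt = 916.3 kN; (ii) 0.85 R_nwl + 1.5 R_nwt = 866.2 kN.
R_n = max = 916.3 kN [governs: (i)]; φR_n = 687.2 kN.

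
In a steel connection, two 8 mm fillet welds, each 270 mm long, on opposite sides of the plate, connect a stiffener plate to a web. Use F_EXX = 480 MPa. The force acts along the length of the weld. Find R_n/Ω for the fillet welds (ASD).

Effective throat t_e = 0.707 × 8 = 5.656 mm.
Total length L = 540 mm; A_we = 5.656 × 540 = 3054 mm².
F_nw = 0.6 F_EXX = 0.6 × 480 = 288 MPa.
R_n = 288 × 3054 × 10⁻³ = 879.6 kN; R_n/Ω = 879.6/2.0 = 439.8 kN.

R_n/Ω ≈ 440 kN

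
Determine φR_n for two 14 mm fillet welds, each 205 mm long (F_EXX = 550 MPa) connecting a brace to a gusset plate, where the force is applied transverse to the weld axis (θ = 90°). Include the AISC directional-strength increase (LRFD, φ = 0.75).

φR_n ≈ 1510 kN

t_e = 0.707 × 14 = 9.898 mm; A_we = 9.898 × 410 = 4058 mm².
Directional factor: 1.0 + 0.5 sin^1.5(90°) = 1.5.
F_nw = 0.6 × 550 × 1.5 = 495 MPa.
φR_n = 0.75 × 495 × 4058 × 10⁻³ = 1507 kN.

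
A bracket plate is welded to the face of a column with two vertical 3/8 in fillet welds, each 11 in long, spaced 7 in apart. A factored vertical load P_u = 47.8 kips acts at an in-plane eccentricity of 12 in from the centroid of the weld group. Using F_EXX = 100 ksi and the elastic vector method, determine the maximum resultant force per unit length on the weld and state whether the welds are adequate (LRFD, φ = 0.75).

Total weld length L_w = 22 in. Treat welds as unit-width lines.
Polar moment about centroid: J = 2[d³/12 + d(b/2)²] = 2[11³/12 + 11×3.5²] = 491.3 in³.
Direct shear f_v = P/L_w = 47.8 / 22 = 2.173 kip/in (vertical).
Torsion M = P·e = 47.8 × 12 = 573.6 kip·in.
Critical point at (x, y) = (3.5, 5.5) from centroid. f_tx = M·y/J = 6.421 kip/in; f_ty = M·x/J = 4.086 kip/in.
Resultant f_max = √[f_tx² + (f_v + f_ty)²] = √[6.421² + (2.173 + 4.086)²] = 8.967 kip/in.
Capacity per unit length: φr_n = 0.75 × 0.6 × 100 × (0.707 × 0.375) = 11.93 kip/in.
8.967 ≤ 11.93 → adequate.

f_max ≈ 8.97 kip/in; adequate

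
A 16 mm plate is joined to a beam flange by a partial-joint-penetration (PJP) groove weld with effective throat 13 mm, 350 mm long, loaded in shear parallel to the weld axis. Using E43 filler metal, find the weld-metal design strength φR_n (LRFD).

φR_n ≈ 880 kN

E43XX → F_EXX = 430 MPa.
Effective throat (given) t_e = 13 mm.
A_we = 13 × 350 = 4550 mm².
F_nw = 0.6 F_EXX = 258 MPa.
φR_n = 0.75 × 258 × 4550 × 10⁻³ = 880.4 kN.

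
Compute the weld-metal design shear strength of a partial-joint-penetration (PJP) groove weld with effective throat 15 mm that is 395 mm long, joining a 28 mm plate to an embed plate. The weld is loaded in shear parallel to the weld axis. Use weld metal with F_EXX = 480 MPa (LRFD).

φR_n ≈ 1280 kN

Effective throat (given) t_e = 15 mm.
A_we = 15 × 395 = 5925 mm².
F_nw = 0.6 F_EXX = 288 MPa.
φR_n = 0.75 × 288 × 5925 × 10⁻³ = 1280 kN.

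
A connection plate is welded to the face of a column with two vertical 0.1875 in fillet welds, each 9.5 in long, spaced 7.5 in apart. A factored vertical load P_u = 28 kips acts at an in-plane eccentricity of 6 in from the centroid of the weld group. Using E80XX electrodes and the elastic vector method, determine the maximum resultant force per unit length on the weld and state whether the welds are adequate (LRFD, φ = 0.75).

E80XX → F_EXX = 80 ksi.
Total weld length L_w = 19 in. Treat welds as unit-width lines.
Polar moment about centroid: J = 2[d³/12 + d(b/2)²] = 2[9.5³/12 + 9.5×3.75²] = 410.1 in³.
Direct shear f_v = P/L_w = 28 / 19 = 1.474 kip/in (vertical).
Torsion M = P·e = 28 × 6 = 168 kip·in.
Critical point at (x, y) = (3.75, 4.75) from centroid. f_tx = M·y/J = 1.946 kip/in; f_ty = M·x/J = 1.536 kip/in.
Resultant f_max = √[f_tx² + (f_v + f_ty)²] = √[1.946² + (1.474 + 1.536)²] = 3.584 kip/in.
Capacity per unit length: φr_n = 0.75 × 0.6 × 80 × (0.707 × 0.1875) = 4.772 kip/in.
3.584 ≤ 4.772 → adequate.

f_max ≈ 3.58 kip/in; adequate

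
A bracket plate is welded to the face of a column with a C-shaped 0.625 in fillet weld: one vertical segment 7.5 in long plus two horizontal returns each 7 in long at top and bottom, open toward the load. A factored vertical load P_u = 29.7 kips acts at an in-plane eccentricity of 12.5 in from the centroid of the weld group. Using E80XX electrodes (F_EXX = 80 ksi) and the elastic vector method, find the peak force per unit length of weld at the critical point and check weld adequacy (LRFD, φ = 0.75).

f_max ≈ 7.54 kip/in; adequate

Total weld length L_w = 21.5 in. Treat welds as unit-width lines.
Centroid: x̄ = 2×7×3.5 / 21.5 = 2.279 in from the vertical weld.
Polar moment about centroid: J = I_x + I_y = [7.5³/12 + 2×7×3.75²] + [7.5×2.279² + 2(7³/12 + 7×1.221²)] = 349 in³.
Direct shear f_v = P/L_w = 29.7 / 21.5 = 1.381 kip/in (vertical).
Torsion M = P·e = 29.7 × 12.5 = 371.25 kip·in.
Critical point at (x, y) = (4.721, 3.75) from centroid. f_tx = M·y/J = 3.989 kip/in; f_ty = M·x/J = 5.022 kip/in.
Resultant f_max = √[f_tx² + (f_v + f_ty)²] = √[3.989² + (1.381 + 5.022)²] = 7.544 kip/in.
Capacity per unit length: φr_n = 0.75 × 0.6 × 80 × (0.707 × 0.625) = 15.91 kip/in.
7.544 ≤ 15.91 → adequate.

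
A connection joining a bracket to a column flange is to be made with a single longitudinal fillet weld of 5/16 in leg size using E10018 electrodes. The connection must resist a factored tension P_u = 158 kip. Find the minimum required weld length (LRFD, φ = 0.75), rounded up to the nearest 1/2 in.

L = 16 in

E100XX → F_EXX = 100 ksi.
Throat t_e = 0.707 × 0.3125 = 0.2209 in.
φr_n = 0.75 × 0.6 × 100 × 0.2209 = 9.942 kip/in.
L_req = P_u / φr_n = 158 / 9.942 = 15.89 in total.
Round up → use L = 16 in.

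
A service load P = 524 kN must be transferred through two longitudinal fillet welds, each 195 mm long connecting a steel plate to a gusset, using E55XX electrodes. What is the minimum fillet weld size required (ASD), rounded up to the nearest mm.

E55XX → F_EXX = 550 MPa.
Total weld length L = 390 mm.
Required throat t_e = P × Ω / (0.6 F_EXX × L) = 524 × 2.0 / (0.6 × 550 × 390 × 10⁻³) = 8.143 mm.
Required leg w = t_e / 0.707 = 11.52 mm → use 12 mm.

w = 12 mm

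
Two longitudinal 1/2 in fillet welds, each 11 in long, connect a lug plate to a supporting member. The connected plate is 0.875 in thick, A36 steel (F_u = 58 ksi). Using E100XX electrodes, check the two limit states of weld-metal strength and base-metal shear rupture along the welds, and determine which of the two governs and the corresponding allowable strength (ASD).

R_n/Ω ≈ 233 kip (weld metal governs)

E100XX → F_EXX = 100 ksi.
t_e = 0.707 × 0.5 = 0.3535 in; L = 22 in.
Weld metal: R_n/Ω = (1/2.0) × 0.6 × 100 × 0.3535 × 22 = 233.3 kip.
Base metal (shear rupture): R_n/Ω = (1/2.0) × 0.6 × 58 × 0.875 × 22 = 334.9 kip.
Governing: weld metal.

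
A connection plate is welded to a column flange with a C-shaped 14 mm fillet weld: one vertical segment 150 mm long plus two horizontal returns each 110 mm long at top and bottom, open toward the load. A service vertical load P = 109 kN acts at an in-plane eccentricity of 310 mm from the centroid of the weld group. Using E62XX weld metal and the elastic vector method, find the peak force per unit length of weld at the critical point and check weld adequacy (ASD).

E62XX → F_EXX = 620 MPa.
Total weld length L_w = 370 mm. Treat welds as unit-width lines.
Centroid: x̄ = 2×110×55 / 370 = 32.7 mm from the vertical weld.
Polar moment about centroid: J = I_x + I_y = [150³/12 + 2×110×75²] + [150×32.7² + 2(110³/12 + 110×22.3²)] = 2010000 mm³.
Direct shear f_v = P/L_w = 109×10³ / 370 = 294.6 N/mm (vertical).
Torsion M = P·e = 109×10³ × 310 = 33790000 N·mm.
Critical point at (x, y) = (77.3, 75) from centroid. f_tx = M·y/J = 1261 N/mm; f_ty = M·x/J = 1299 N/mm.
Resultant f_max = √[f_tx² + (f_v + f_ty)²] = √[1261² + (294.6 + 1299)²] = 2032 N/mm.
Capacity per unit length: r_n/Ω = (1/2.0) × 0.6 × 620 × (0.707 × 14) = 1841 N/mm.
2032 > 1841 → NOT adequate.

f_max ≈ 2030 N/mm; NOT adequate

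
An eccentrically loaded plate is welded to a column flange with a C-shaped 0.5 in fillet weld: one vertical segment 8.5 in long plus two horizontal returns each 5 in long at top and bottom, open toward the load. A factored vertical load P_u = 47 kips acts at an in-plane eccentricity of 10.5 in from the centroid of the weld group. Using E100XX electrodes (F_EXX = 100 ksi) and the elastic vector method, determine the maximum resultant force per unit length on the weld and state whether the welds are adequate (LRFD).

Total weld length L_w = 18.5 in. Treat welds as unit-width lines.
Centroid: x̄ = 2×5×2.5 / 18.5 = 1.351 in from the vertical weld.
Polar moment about centroid: J = I_x + I_y = [8.5³/12 + 2×5×4.25²] + [8.5×1.351² + 2(5³/12 + 5×1.149²)] = 281.4 in³.
Direct shear f_v = P/L_w = 47 / 18.5 = 2.541 kip/in (vertical).
Torsion M = P·e = 47 × 10.5 = 493.5 kip·in.
Critical point at (x, y) = (3.649, 4.25) from centroid. f_tx = M·y/J = 7.455 kip/in; f_ty = M·x/J = 6.4 kip/in.
Resultant f_max = √[f_tx² + (f_v + f_ty)²] = √[7.455² + (2.541 + 6.4)²] = 11.64 kip/in.
Capacity per unit length: φr_n = 0.75 × 0.6 × 100 × (0.707 × 0.5) = 15.91 kip/in.
11.64 ≤ 15.91 → adequate.

f_max ≈ 11.6 kip/in; adequate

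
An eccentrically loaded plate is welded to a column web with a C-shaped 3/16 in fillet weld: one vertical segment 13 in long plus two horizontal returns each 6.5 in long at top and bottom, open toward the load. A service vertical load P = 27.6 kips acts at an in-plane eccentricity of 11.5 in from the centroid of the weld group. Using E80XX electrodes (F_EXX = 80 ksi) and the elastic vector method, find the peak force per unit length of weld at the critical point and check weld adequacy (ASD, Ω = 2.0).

Total weld length L_w = 26 in. Treat welds as unit-width lines.
Centroid: x̄ = 2×6.5×3.25 / 26 = 1.625 in from the vertical weld.
Polar moment about centroid: J = I_x + I_y = [13³/12 + 2×6.5×6.5²] + [13×1.625² + 2(6.5³/12 + 6.5×1.625²)] = 846.8 in³.
Direct shear f_v = P/L_w = 27.6 / 26 = 1.062 kip/in (vertical).
Torsion M = P·e = 27.6 × 11.5 = 317.4 kip·in.
Critical point at (x, y) = (4.875, 6.5) from centroid. f_tx = M·y/J = 2.436 kip/in; f_ty = M·x/J = 1.827 kip/in.
Resultant f_max = √[f_tx² + (f_v + f_ty)²] = √[2.436² + (1.062 + 1.827)²] = 3.779 kip/in.
Capacity per unit length: r_n/Ω = (1/2.0) × 0.6 × 80 × (0.707 × 0.1875) = 3.181 kip/in.
3.779 > 3.181 → NOT adequate.

f_max ≈ 3.78 kip/in; NOT adequate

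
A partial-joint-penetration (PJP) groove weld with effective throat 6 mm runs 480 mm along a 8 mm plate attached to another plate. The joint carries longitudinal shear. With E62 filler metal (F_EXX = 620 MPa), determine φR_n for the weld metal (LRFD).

φR_n ≈ 804 kN

Effective throat (given) t_e = 6 mm.
A_we = 6 × 480 = 2880 mm².
F_nw = 0.6 F_EXX = 372 MPa.
φR_n = 0.75 × 372 × 2880 × 10⁻³ = 803.5 kN.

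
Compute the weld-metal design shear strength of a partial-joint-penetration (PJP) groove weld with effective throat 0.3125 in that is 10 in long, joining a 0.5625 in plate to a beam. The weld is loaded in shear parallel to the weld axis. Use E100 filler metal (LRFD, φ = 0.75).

E100XX → F_EXX = 100 ksi.
Effective throat (given) t_e = 0.3125 in.
A_we = 0.3125 × 10 = 3.125 in².
F_nw = 0.6 F_EXX = 60 ksi.
φR_n = 0.75 × 60 × 3.125 = 140.6 kips.

φR_n ≈ 141 kips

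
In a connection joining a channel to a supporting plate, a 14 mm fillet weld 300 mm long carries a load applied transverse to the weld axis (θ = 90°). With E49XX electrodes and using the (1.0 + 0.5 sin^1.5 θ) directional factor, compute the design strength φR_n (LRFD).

φR_n ≈ 982 kN

E49XX → F_EXX = 490 MPa.
t_e = 0.707 × 14 = 9.898 mm; A_we = 9.898 × 300 = 2969 mm².
Directional factor: 1.0 + 0.5 sin^1.5(90°) = 1.5.
F_nw = 0.6 × 490 × 1.5 = 441 MPa.
φR_n = 0.75 × 441 × 2969 × 10⁻³ = 982.1 kN.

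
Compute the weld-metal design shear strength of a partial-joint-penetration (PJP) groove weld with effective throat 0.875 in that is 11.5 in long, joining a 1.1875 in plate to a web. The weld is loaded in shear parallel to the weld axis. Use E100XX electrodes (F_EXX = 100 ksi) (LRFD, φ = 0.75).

Effective throat (given) t_e = 0.875 in.
A_we = 0.875 × 11.5 = 10.06 in².
F_nw = 0.6 F_EXX = 60 ksi.
φR_n = 0.75 × 60 × 10.06 = 452.8 kips.

φR_n ≈ 453 kips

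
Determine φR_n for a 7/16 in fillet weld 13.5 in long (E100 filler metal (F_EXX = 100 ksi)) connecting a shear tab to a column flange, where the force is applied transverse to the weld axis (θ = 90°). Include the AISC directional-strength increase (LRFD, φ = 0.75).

t_e = 0.707 × 0.4375 = 0.3093 in; A_we = 0.3093 × 13.5 = 4.176 in².
Directional factor: 1.0 + 0.5 sin^1.5(90°) = 1.5.
F_nw = 0.6 × 100 × 1.5 = 90 ksi.
φR_n = 0.75 × 90 × 4.176 = 281.9 kips.

φR_n ≈ 282 kips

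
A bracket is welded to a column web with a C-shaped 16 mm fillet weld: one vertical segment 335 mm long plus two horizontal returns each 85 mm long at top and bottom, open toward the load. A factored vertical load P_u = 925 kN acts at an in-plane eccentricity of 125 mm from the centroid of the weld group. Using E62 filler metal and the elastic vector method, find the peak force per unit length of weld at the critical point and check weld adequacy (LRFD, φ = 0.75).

f_max ≈ 3680 N/mm; NOT adequate

E62XX → F_EXX = 620 MPa.
Total weld length L_w = 505 mm. Treat welds as unit-width lines.
Centroid: x̄ = 2×85×42.5 / 505 = 14.31 mm from the vertical weld.
Polar moment about centroid: J = I_x + I_y = [335³/12 + 2×85×167.5²] + [335×14.31² + 2(85³/12 + 85×28.19²)] = 8209000 mm³.
Direct shear f_v = P/L_w = 925×10³ / 505 = 1832 N/mm (vertical).
Torsion M = P·e = 925×10³ × 125 = 115620000 N·mm.
Critical point at (x, y) = (70.69, 167.5) from centroid. f_tx = M·y/J = 2359 N/mm; f_ty = M·x/J = 995.8 N/mm.
Resultant f_max = √[f_tx² + (f_v + f_ty)²] = √[2359² + (1832 + 995.8)²] = 3683 N/mm.
Capacity per unit length: φr_n = 0.75 × 0.6 × 620 × (0.707 × 16) = 3156 N/mm.
3683 > 3156 → NOT adequate.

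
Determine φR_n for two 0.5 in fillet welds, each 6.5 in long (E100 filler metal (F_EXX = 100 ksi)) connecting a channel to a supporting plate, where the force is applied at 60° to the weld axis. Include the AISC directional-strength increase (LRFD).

φR_n ≈ 290 kips

t_e = 0.707 × 0.5 = 0.3535 in; A_we = 0.3535 × 13 = 4.595 in².
Directional factor: 1.0 + 0.5 sin^1.5(60°) = 1.403.
F_nw = 0.6 × 100 × 1.403 = 84.18 ksi.
φR_n = 0.75 × 84.18 × 4.595 = 290.1 kips.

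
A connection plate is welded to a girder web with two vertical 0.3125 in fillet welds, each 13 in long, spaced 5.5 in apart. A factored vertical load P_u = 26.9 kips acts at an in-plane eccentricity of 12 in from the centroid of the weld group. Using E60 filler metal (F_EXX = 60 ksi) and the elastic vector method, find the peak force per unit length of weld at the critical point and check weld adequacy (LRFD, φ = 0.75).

f_max ≈ 4.55 kip/in; adequate

Total weld length L_w = 26 in. Treat welds as unit-width lines.
Polar moment about centroid: J = 2[d³/12 + d(b/2)²] = 2[13³/12 + 13×2.75²] = 562.8 in³.
Direct shear f_v = P/L_w = 26.9 / 26 = 1.035 kip/in (vertical).
Torsion M = P·e = 26.9 × 12 = 322.8 kip·in.
Critical point at (x, y) = (2.75, 6.5) from centroid. f_tx = M·y/J = 3.728 kip/in; f_ty = M·x/J = 1.577 kip/in.
Resultant f_max = √[f_tx² + (f_v + f_ty)²] = √[3.728² + (1.035 + 1.577)²] = 4.552 kip/in.
Capacity per unit length: φr_n = 0.75 × 0.6 × 60 × (0.707 × 0.3125) = 5.965 kip/in.
4.552 ≤ 5.965 → adequate.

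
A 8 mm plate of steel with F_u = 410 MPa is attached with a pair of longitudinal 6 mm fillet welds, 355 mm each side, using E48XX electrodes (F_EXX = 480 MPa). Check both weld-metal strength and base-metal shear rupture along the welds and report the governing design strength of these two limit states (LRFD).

t_e = 0.707 × 6 = 4.242 mm; L = 710 mm.
Weld metal: φR_n = 0.75 × 0.6 × 480 × 4.242 × 710 × 10⁻³ = 650.6 kN.
Base metal (shear rupture): φR_n = 0.75 × 0.6 × 410 × 8 × 710 × 10⁻³ = 1048 kN.
Governing: weld metal.

φR_n ≈ 651 kN (weld metal governs)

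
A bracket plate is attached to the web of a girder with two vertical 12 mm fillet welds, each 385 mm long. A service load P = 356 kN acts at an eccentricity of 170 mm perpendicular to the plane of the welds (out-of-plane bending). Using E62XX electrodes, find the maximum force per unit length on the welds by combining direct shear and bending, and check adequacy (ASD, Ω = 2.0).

f_max ≈ 1310 N/mm; adequate

E62XX → F_EXX = 620 MPa.
L_w = 2 × 385 = 770 mm; section modulus (unit throat) S = 2 × L²/6 = 49410 mm².
Direct shear f_v = P/L_w = 356×10³/770 = 462.3 N/mm.
Moment M = P × e = 356×10³ × 170 = 60520000 N·mm; bending f_b = M/S = 1225 N/mm.
f_max = √(f_v² + f_b²) = √(462.3² + 1225²) = 1309 N/mm.
r_n/Ω = (1/2.0) × 0.6 × 620 × (0.707 × 12) = 1578 N/mm → adequate.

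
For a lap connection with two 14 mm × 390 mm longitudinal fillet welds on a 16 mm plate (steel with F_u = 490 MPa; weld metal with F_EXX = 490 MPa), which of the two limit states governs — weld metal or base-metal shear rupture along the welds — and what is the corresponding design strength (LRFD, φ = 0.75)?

φR_n ≈ 1700 kN (weld metal governs)

t_e = 0.707 × 14 = 9.898 mm; L = 780 mm.
Weld metal: φR_n = 0.75 × 0.6 × 490 × 9.898 × 780 × 10⁻³ = 1702 kN.
Base metal (shear rupture): φR_n = 0.75 × 0.6 × 490 × 16 × 780 × 10⁻³ = 2752 kN.
Governing: weld metal.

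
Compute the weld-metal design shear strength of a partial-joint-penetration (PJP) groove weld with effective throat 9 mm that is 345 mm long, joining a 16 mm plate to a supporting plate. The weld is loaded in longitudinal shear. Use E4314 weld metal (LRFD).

E43XX → F_EXX = 430 MPa.
Effective throat (given) t_e = 9 mm.
A_we = 9 × 345 = 3105 mm².
F_nw = 0.6 F_EXX = 258 MPa.
φR_n = 0.75 × 258 × 3105 × 10⁻³ = 600.8 kN.

φR_n ≈ 601 kN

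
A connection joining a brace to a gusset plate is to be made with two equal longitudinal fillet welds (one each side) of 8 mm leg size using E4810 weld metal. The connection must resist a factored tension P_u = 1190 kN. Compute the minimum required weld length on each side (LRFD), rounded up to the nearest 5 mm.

E48XX → F_EXX = 480 MPa.
Throat t_e = 0.707 × 8 = 5.656 mm.
φr_n = 0.75 × 0.6 × 480 × 5.656 × 10⁻³ = 1.222 kN/mm.
L_req = P_u / φr_n = 1190 / 1.222 = 974.1 mm total.
Per side: 974.1 / 2 = 487 mm.
Round up → use L = 490 mm on each side.

L = 490 mm on each side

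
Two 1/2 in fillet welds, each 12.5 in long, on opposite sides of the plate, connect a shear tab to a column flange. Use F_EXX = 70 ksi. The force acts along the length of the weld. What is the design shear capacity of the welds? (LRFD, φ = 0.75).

φR_n ≈ 278 kip

Effective throat t_e = 0.707 × 0.5 = 0.3535 in.
Total length L = 25 in; A_we = 0.3535 × 25 = 8.838 in².
F_nw = 0.6 F_EXX = 0.6 × 70 = 42 ksi.
φR_n = 0.75 × 42 × 8.838 = 278.4 kip.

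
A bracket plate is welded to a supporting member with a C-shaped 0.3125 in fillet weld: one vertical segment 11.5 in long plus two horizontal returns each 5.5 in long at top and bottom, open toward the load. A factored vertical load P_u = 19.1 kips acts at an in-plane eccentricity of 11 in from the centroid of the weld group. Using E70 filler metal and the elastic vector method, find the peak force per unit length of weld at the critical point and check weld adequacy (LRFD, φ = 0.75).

E70XX → F_EXX = 70 ksi.
Total weld length L_w = 22.5 in. Treat welds as unit-width lines.
Centroid: x̄ = 2×5.5×2.75 / 22.5 = 1.344 in from the vertical weld.
Polar moment about centroid: J = I_x + I_y = [11.5³/12 + 2×5.5×5.75²] + [11.5×1.344² + 2(5.5³/12 + 5.5×1.406²)] = 560.7 in³.
Direct shear f_v = P/L_w = 19.1 / 22.5 = 0.8489 kip/in (vertical).
Torsion M = P·e = 19.1 × 11 = 210.1 kip·in.
Critical point at (x, y) = (4.156, 5.75) from centroid. f_tx = M·y/J = 2.155 kip/in; f_ty = M·x/J = 1.557 kip/in.
Resultant f_max = √[f_tx² + (f_v + f_ty)²] = √[2.155² + (0.8489 + 1.557)²] = 3.23 kip/in.
Capacity per unit length: φr_n = 0.75 × 0.6 × 70 × (0.707 × 0.3125) = 6.96 kip/in.
3.23 ≤ 6.96 → adequate.

f_max ≈ 3.23 kip/in; adequate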